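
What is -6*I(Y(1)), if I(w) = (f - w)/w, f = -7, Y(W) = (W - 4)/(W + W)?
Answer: -22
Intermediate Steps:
Y(W) = (-4 + W)/(2*W) (Y(W) = (-4 + W)/((2*W)) = (-4 + W)*(1/(2*W)) = (-4 + W)/(2*W))
I(w) = (-7 - w)/w
-6*I(Y(1)) = -6*(-7 - (-4 + 1)/(2*1))/((½)*(-4 + 1)/1) = -6*(-7 - (-3)/2)/((½)*1*(-3)) = -6*(-7 - 1*(-3/2))/(-3/2) = -(-4)*(-7 + 3/2) = -(-4)*(-11)/2 = -6*11/3 = -22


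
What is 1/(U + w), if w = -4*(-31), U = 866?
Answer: 1/990 ≈ 0.0010101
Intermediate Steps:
w = 124
1/(U + w) = 1/(866 + 124) = 1/990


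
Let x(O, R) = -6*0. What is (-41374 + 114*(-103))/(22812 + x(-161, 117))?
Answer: -13279/5703 ≈ -2.3284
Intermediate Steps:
x(O, R) = 0
(-41374 + 114*(-103))/(22812 + x(-161, 117)) = (-41374 + 114*(-103))/(22812 + 0) = (-41374 - 11742)/22812 = -53116*1/22812 = -13279/5703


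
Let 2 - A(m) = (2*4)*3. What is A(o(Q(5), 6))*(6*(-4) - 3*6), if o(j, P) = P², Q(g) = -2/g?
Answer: 924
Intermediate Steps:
A(m) = -22 (A(m) = 2 - 2*4*3 = 2 - 8*3 = 2 - 1*24 = 2 - 24 = -22)
A(o(Q(5), 6))*(6*(-4) - 3*6) = -22*(6*(-4) - 3*6) = -22*(-24 - 18) = -22*(-42) = 924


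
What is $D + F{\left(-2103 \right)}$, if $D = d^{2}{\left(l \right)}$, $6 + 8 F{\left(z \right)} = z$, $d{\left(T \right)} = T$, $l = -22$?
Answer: $\frac{1763}{8} \approx 220.38$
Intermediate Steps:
$F{\left(z \right)} = - \frac{3}{4} + \frac{z}{8}$
$D = 484$ ($D = \left(-22\right)^{2} = 484$)
$D + F{\left(-2103 \right)} = 484 + \left(- \frac{3}{4} + \frac{1}{8} \left(-2103\right)\right) = 484 - \frac{2109}{8} = \frac{1763}{8}$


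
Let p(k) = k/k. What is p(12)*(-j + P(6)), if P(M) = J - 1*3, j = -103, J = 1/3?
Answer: 301/3 ≈ 100.33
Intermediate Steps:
J = ⅓ ≈ 0.33333
p(k) = 1
P(M) = -8/3 (P(M) = ⅓ - 1*3 = ⅓ - 3 = -8/3)
p(12)*(-j + P(6)) = 1*(-1*(-103) - 8/3) = 1*(103 - 8/3) = 1*(301/3) = 301/3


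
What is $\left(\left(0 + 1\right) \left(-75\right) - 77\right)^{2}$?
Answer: $23104$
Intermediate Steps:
$\left(\left(0 + 1\right) \left(-75\right) - 77\right)^{2} = \left(1 \left(-75\right) - 77\right)^{2} = \left(-75 - 77\right)^{2} = \left(-152\right)^{2} = 23104$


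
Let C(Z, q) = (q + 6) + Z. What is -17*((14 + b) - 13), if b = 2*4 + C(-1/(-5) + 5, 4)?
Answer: -2057/5 ≈ -411.40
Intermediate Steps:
C(Z, q) = 6 + Z + q (C(Z, q) = (6 + q) + Z = 6 + Z + q)
b = 116/5 (b = 2*4 + (6 + (-1/(-5) + 5) + 4) = 8 + (6 + (-1*(-⅕) + 5) + 4) = 8 + (6 + (⅕ + 5) + 4) = 8 + (6 + 26/5 + 4) = 8 + 76/5 = 116/5 ≈ 23.200)
-17*((14 + b) - 13) = -17*((14 + 116/5) - 13) = -17*(186/5 - 13) = -17*121/5 = -2057/5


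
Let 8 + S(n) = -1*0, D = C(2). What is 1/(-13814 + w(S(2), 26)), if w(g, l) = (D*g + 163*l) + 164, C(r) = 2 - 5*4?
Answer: -1/9268 ≈ -0.00010790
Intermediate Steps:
C(r) = -18 (C(r) = 2 - 20 = -18)
D = -18
S(n) = -8 (S(n) = -8 - 1*0 = -8 + 0 = -8)
w(g, l) = 164 - 18*g + 163*l (w(g, l) = (-18*g + 163*l) + 164 = 164 - 18*g + 163*l)
1/(-13814 + w(S(2), 26)) = 1/(-13814 + (164 - 18*(-8) + 163*26)) = 1/(-13814 + (164 + 144 + 4238)) = 1/(-13814 + 4546) = 1/(-9268) = -1/9268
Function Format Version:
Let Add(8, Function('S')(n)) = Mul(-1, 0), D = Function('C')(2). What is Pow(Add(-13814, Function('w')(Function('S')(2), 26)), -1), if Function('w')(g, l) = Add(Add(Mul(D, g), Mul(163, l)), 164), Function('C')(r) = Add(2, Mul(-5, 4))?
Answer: Rational(-1, 9268) ≈ -0.00010790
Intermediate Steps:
Function('C')(r) = -18 (Function('C')(r) = Add(2, -20) = -18)
D = -18
Function('S')(n) = -8 (Function('S')(n) = Add(-8, Mul(-1, 0)) = Add(-8, 0) = -8)
Function('w')(g, l) = Add(164, Mul(-18, g), Mul(163, l)) (Function('w')(g, l) = Add(Add(Mul(-18, g), Mul(163, l)), 164) = Add(164, Mul(-18, g), Mul(163, l)))
Pow(Add(-13814, Function('w')(Function('S')(2), 26)), -1) = Pow(Add(-13814, Add(164, Mul(-18, -8), Mul(163, 26))), -1) = Pow(Add(-13814, Add(164, 144, 4238)), -1) = Pow(Add(-13814, 4546), -1) = Pow(-9268, -1) = Rational(-1, 9268)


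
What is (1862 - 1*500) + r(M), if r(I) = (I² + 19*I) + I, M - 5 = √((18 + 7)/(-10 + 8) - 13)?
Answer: 2923/2 + 15*I*√102 ≈ 1461.5 + 151.49*I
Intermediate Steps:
M = 5 + I*√102/2 (M = 5 + √((18 + 7)/(-10 + 8) - 13) = 5 + √(25/(-2) - 13) = 5 + √(25*(-½) - 13) = 5 + √(-25/2 - 13) = 5 + √(-51/2) = 5 + I*√102/2 ≈ 5.0 + 5.0498*I)
r(I) = I² + 20*I
(1862 - 1*500) + r(M) = (1862 - 1*500) + (5 + I*√102/2)*(20 + (5 + I*√102/2)) = (1862 - 500) + (5 + I*√102/2)*(25 + I*√102/2) = 1362 + (5 + I*√102/2)*(25 + I*√102/2)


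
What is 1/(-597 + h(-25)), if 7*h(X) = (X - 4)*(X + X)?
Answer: -7/2729 ≈ -0.0025650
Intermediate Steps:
h(X) = 2*X*(-4 + X)/7 (h(X) = ((X - 4)*(X + X))/7 = ((-4 + X)*(2*X))/7 = (2*X*(-4 + X))/7 = 2*X*(-4 + X)/7)
1/(-597 + h(-25)) = 1/(-597 + (2/7)*(-25)*(-4 - 25)) = 1/(-597 + (2/7)*(-25)*(-29)) = 1/(-597 + 1450/7) = 1/(-2729/7) = -7/2729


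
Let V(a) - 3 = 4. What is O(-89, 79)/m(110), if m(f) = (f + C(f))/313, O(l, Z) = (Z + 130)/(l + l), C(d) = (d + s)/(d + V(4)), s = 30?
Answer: -7653789/2315780 ≈ -3.3051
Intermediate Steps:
V(a) = 7 (V(a) = 3 + 4 = 7)
C(d) = (30 + d)/(7 + d) (C(d) = (d + 30)/(d + 7) = (30 + d)/(7 + d))
O(l, Z) = (130 + Z)/(2*l) (O(l, Z) = (130 + Z)/((2*l)) = (130 + Z)*(1/(2*l)) = (130 + Z)/(2*l))
m(f) = f/313 + (30 + f)/(313*(7 + f)) (m(f) = (f + (30 + f)/(7 + f))/313 = (f + (30 + f)/(7 + f))*(1/313) = f/313 + (30 + f)/(313*(7 + f)))
O(-89, 79)/m(110) = ((1/2)*(130 + 79)/(-89))/(((30 + 110 + 110*(7 + 110))/(313*(7 + 110)))) = ((1/2)*(-1/89)*209)/(((1/313)*(30 + 110 + 110*117)/117)) = -209*36621/(30 + 110 + 12870)/178 = -209/(178*((1/313)*(1/117)*13010)) = -209/(178*13010/36621) = -209/178*36621/13010 = -7653789/2315780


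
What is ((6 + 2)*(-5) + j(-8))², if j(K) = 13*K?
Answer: 20736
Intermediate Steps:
((6 + 2)*(-5) + j(-8))² = ((6 + 2)*(-5) + 13*(-8))² = (8*(-5) - 104)² = (-40 - 104)² = (-144)² = 20736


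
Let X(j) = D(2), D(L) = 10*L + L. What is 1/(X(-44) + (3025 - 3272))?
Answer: -1/225 ≈ -0.0044444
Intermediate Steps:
D(L) = 11*L
X(j) = 22 (X(j) = 11*2 = 22)
1/(X(-44) + (3025 - 3272)) = 1/(22 + (3025 - 3272)) = 1/(22 - 247) = 1/(-225) = -1/225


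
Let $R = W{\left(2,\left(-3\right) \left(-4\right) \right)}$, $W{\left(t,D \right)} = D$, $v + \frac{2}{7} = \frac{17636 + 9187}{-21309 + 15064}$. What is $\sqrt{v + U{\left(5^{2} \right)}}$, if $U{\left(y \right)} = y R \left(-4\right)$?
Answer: $\frac{i \sqrt{2301955442465}}{43715} \approx 34.707 i$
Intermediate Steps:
$v = - \frac{200251}{43715}$ ($v = - \frac{2}{7} + \frac{17636 + 9187}{-21309 + 15064} = - \frac{2}{7} + \frac{26823}{-6245} = - \frac{2}{7} + 26823 \left(- \frac{1}{6245}\right) = - \frac{2}{7} - \frac{26823}{6245} = - \frac{200251}{43715} \approx -4.5808$)
$R = 12$ ($R = \left(-3\right) \left(-4\right) = 12$)
$U{\left(y \right)} = - 48 y$ ($U{\left(y \right)} = y 12 \left(-4\right) = 12 y \left(-4\right) = - 48 y$)
$\sqrt{v + U{\left(5^{2} \right)}} = \sqrt{- \frac{200251}{43715} - 48 \cdot 5^{2}} = \sqrt{- \frac{200251}{43715} - 1200} = \sqrt{- \frac{52658251}{43715}} = \frac{i \sqrt{2301955442465}}{43715}$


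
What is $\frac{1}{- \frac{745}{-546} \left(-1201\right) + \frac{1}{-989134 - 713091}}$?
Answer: $- \frac{132773550}{217579615453} \approx -0.00061023$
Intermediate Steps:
$\frac{1}{- \frac{745}{-546} \left(-1201\right) + \frac{1}{-989134 - 713091}} = \frac{1}{\left(-745\right) \left(- \frac{1}{546}\right) \left(-1201\right) + \frac{1}{-1702225}} = \frac{1}{\frac{745}{546} \left(-1201\right) - \frac{1}{1702225}} = \frac{1}{- \frac{894745}{546} - \frac{1}{1702225}} = \frac{1}{- \frac{217579615453}{132773550}} = - \frac{132773550}{217579615453}$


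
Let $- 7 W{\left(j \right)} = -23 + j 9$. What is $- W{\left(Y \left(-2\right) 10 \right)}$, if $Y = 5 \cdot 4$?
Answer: $- \frac{3623}{7} \approx -517.57$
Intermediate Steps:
$Y = 20$
$W{\left(j \right)} = \frac{23}{7} - \frac{9 j}{7}$ ($W{\left(j \right)} = - \frac{-23 + j 9}{7} = - \frac{-23 + 9 j}{7} = \frac{23}{7} - \frac{9 j}{7}$)
$- W{\left(Y \left(-2\right) 10 \right)} = - (\frac{23}{7} - \frac{9 \cdot 20 \left(-2\right) 10}{7}) = - (\frac{23}{7} - \frac{9 \left(\left(-40\right) 10\right)}{7}) = - (\frac{23}{7} - - \frac{3600}{7}) = - (\frac{23}{7} + \frac{3600}{7}) = \left(-1\right) \frac{3623}{7} = - \frac{3623}{7}$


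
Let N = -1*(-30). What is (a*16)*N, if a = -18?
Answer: -8640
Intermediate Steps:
N = 30
(a*16)*N = -18*16*30 = -288*30 = -8640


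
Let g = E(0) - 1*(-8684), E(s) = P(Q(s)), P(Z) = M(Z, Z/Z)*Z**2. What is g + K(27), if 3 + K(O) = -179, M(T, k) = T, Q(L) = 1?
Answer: 8503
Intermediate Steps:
P(Z) = Z**3 (P(Z) = Z*Z**2 = Z**3)
E(s) = 1 (E(s) = 1**3 = 1)
K(O) = -182 (K(O) = -3 - 179 = -182)
g = 8685 (g = 1 - 1*(-8684) = 1 + 8684 = 8685)
g + K(27) = 8685 - 182 = 8503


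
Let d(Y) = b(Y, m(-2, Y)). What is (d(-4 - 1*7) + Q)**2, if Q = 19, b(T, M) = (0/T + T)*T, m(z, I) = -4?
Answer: 19600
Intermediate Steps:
b(T, M) = T**2 (b(T, M) = (0 + T)*T = T*T = T**2)
d(Y) = Y**2
(d(-4 - 1*7) + Q)**2 = ((-4 - 1*7)**2 + 19)**2 = ((-4 - 7)**2 + 19)**2 = ((-11)**2 + 19)**2 = (121 + 19)**2 = 140**2 = 19600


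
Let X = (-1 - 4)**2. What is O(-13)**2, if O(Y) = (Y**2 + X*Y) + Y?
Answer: 28561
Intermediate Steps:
X = 25 (X = (-5)**2 = 25)
O(Y) = Y**2 + 26*Y (O(Y) = (Y**2 + 25*Y) + Y = Y**2 + 26*Y)
O(-13)**2 = (-13*(26 - 13))**2 = (-13*13)**2 = (-169)**2 = 28561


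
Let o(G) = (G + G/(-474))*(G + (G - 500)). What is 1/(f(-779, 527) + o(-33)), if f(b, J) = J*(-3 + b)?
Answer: -79/31084557 ≈ -2.5415e-6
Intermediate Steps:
o(G) = 473*G*(-500 + 2*G)/474 (o(G) = (G + G*(-1/474))*(G + (-500 + G)) = (G - G/474)*(-500 + 2*G) = (473*G/474)*(-500 + 2*G) = 473*G*(-500 + 2*G)/474)
1/(f(-779, 527) + o(-33)) = 1/(527*(-3 - 779) + (473/237)*(-33)*(-250 - 33)) = 1/(527*(-782) + (473/237)*(-33)*(-283)) = 1/(-412114 + 1472449/79) = 1/(-31084557/79) = -79/31084557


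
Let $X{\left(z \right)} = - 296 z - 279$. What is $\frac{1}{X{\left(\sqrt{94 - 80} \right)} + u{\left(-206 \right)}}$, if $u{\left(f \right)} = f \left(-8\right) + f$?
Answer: $\frac{1163}{125945} + \frac{296 \sqrt{14}}{125945} \approx 0.018028$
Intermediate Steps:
$u{\left(f \right)} = - 7 f$ ($u{\left(f \right)} = - 8 f + f = - 7 f$)
$X{\left(z \right)} = -279 - 296 z$
$\frac{1}{X{\left(\sqrt{94 - 80} \right)} + u{\left(-206 \right)}} = \frac{1}{\left(-279 - 296 \sqrt{94 - 80}\right) - -1442} = \frac{1}{\left(-279 - 296 \sqrt{14}\right) + 1442} = \frac{1}{1163 - 296 \sqrt{14}}$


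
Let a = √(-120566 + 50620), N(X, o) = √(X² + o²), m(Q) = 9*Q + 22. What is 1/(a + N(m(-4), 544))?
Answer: 1/(2*√74033 + I*√69946) ≈ 0.0014865 - 0.00072245*I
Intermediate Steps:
m(Q) = 22 + 9*Q
a = I*√69946 (a = √(-69946) = I*√69946 ≈ 264.47*I)
1/(a + N(m(-4), 544)) = 1/(I*√69946 + √((22 + 9*(-4))² + 544²)) = 1/(I*√69946 + √((22 - 36)² + 295936)) = 1/(I*√69946 + √((-14)² + 295936)) = 1/(I*√69946 + √(196 + 295936)) = 1/(I*√69946 + √296132) = 1/(I*√69946 + 2*√74033) = 1/(2*√74033 + I*√69946)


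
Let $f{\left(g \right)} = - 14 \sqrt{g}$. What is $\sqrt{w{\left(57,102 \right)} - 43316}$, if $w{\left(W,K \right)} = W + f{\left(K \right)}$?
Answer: $\sqrt{-43259 - 14 \sqrt{102}} \approx 208.33 i$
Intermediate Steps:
$w{\left(W,K \right)} = W - 14 \sqrt{K}$
$\sqrt{w{\left(57,102 \right)} - 43316} = \sqrt{\left(57 - 14 \sqrt{102}\right) - 43316} = \sqrt{-43259 - 14 \sqrt{102}}$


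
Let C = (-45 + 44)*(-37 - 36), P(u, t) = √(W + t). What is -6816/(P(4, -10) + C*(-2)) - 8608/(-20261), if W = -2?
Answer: 1271627620/27007913 + 852*I*√3/1333 ≈ 47.083 + 1.1071*I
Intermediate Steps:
P(u, t) = √(-2 + t)
C = 73 (C = -1*(-73) = 73)
-6816/(P(4, -10) + C*(-2)) - 8608/(-20261) = -6816/(√(-2 - 10) + 73*(-2)) - 8608/(-20261) = -6816/(√(-12) - 146) - 8608*(-1/20261) = -6816/(2*I*√3 - 146) + 8608/20261 = -6816/(-146 + 2*I*√3) + 8608/20261 = 8608/20261 - 6816/(-146 + 2*I*√3)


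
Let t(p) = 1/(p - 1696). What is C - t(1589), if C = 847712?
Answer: 90705185/107 ≈ 8.4771e+5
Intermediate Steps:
t(p) = 1/(-1696 + p)
C - t(1589) = 847712 - 1/(-1696 + 1589) = 847712 - 1/(-107) = 847712 - 1*(-1/107) = 847712 + 1/107 = 90705185/107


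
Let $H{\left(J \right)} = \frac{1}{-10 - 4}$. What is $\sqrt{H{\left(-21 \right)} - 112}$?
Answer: $\frac{i \sqrt{21966}}{14} \approx 10.586 i$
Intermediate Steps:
$H{\left(J \right)} = - \frac{1}{14}$ ($H{\left(J \right)} = \frac{1}{-14} = - \frac{1}{14}$)
$\sqrt{H{\left(-21 \right)} - 112} = \sqrt{- \frac{1}{14} - 112} = \sqrt{- \frac{1569}{14}} = \frac{i \sqrt{21966}}{14}$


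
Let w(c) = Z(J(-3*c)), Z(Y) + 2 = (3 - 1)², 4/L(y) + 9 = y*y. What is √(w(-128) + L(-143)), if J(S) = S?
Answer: √52229310/5110 ≈ 1.4143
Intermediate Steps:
L(y) = 4/(-9 + y²) (L(y) = 4/(-9 + y*y) = 4/(-9 + y²))
Z(Y) = 2 (Z(Y) = -2 + (3 - 1)² = -2 + 2² = -2 + 4 = 2)
w(c) = 2
√(w(-128) + L(-143)) = √(2 + 4/(-9 + (-143)²)) = √(2 + 4/(-9 + 20449)) = √(2 + 4/20440) = √(2 + 4*(1/20440)) = √(2 + 1/5110) = √(10221/5110) = √52229310/5110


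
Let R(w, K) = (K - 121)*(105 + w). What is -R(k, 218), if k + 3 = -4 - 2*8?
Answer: -7954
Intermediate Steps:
k = -23 (k = -3 + (-4 - 2*8) = -3 + (-4 - 16) = -3 - 20 = -23)
R(w, K) = (-121 + K)*(105 + w)
-R(k, 218) = -(-12705 - 121*(-23) + 105*218 + 218*(-23)) = -(-12705 + 2783 + 22890 - 5014) = -1*7954 = -7954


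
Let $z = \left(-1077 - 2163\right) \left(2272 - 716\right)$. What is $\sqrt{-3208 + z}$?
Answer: $14 i \sqrt{25738} \approx 2246.0 i$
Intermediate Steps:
$z = -5041440$ ($z = \left(-3240\right) 1556 = -5041440$)
$\sqrt{-3208 + z} = \sqrt{-3208 - 5041440} = \sqrt{-5044648} = 14 i \sqrt{25738}$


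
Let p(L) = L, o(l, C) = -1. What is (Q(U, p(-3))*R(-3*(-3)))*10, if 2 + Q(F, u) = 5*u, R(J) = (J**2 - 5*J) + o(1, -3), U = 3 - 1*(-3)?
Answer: -5950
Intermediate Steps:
U = 6 (U = 3 + 3 = 6)
R(J) = -1 + J**2 - 5*J (R(J) = (J**2 - 5*J) - 1 = -1 + J**2 - 5*J)
Q(F, u) = -2 + 5*u
(Q(U, p(-3))*R(-3*(-3)))*10 = ((-2 + 5*(-3))*(-1 + (-3*(-3))**2 - (-15)*(-3)))*10 = ((-2 - 15)*(-1 + 9**2 - 5*9))*10 = -17*(-1 + 81 - 45)*10 = -17*35*10 = -595*10 = -5950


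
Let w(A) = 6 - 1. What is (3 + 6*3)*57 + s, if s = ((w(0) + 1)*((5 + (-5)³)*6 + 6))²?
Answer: 18353853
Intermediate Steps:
w(A) = 5
s = 18352656 (s = ((5 + 1)*((5 + (-5)³)*6 + 6))² = (6*((5 - 125)*6 + 6))² = (6*(-120*6 + 6))² = (6*(-720 + 6))² = (6*(-714))² = (-4284)² = 18352656)
(3 + 6*3)*57 + s = (3 + 6*3)*57 + 18352656 = (3 + 18)*57 + 18352656 = 21*57 + 18352656 = 1197 + 18352656 = 18353853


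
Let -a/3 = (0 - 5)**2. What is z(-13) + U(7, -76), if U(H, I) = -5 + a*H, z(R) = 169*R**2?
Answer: 28031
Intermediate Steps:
a = -75 (a = -3*(0 - 5)**2 = -3*(-5)**2 = -3*25 = -75)
U(H, I) = -5 - 75*H
z(-13) + U(7, -76) = 169*(-13)**2 + (-5 - 75*7) = 169*169 + (-5 - 525) = 28561 - 530 = 28031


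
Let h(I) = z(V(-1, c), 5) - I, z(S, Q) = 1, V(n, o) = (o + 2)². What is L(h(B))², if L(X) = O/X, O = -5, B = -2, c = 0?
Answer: 25/9 ≈ 2.7778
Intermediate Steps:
V(n, o) = (2 + o)²
h(I) = 1 - I
L(X) = -5/X
L(h(B))² = (-5/(1 - 1*(-2)))² = (-5/(1 + 2))² = (-5/3)² = 25/9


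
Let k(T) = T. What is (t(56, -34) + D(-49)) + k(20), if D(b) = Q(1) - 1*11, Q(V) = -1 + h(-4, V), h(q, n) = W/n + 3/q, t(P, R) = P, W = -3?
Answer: 241/4 ≈ 60.250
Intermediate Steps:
h(q, n) = -3/n + 3/q
Q(V) = -7/4 - 3/V (Q(V) = -1 + (-3/V + 3/(-4)) = -1 + (-3/V + 3*(-¼)) = -1 + (-3/V - ¾) = -1 + (-¾ - 3/V) = -7/4 - 3/V)
D(b) = -63/4 (D(b) = (-7/4 - 3/1) - 1*11 = (-7/4 - 3*1) - 11 = (-7/4 - 3) - 11 = -19/4 - 11 = -63/4)
(t(56, -34) + D(-49)) + k(20) = (56 - 63/4) + 20 = 161/4 + 20 = 241/4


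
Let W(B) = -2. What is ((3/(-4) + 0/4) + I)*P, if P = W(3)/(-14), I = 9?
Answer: 33/28 ≈ 1.1786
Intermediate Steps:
P = ⅐ (P = -2/(-14) = -2*(-1/14) = ⅐ ≈ 0.14286)
((3/(-4) + 0/4) + I)*P = ((3/(-4) + 0/4) + 9)*(⅐) = ((3*(-¼) + 0*(¼)) + 9)*(⅐) = ((-¾ + 0) + 9)*(⅐) = (-¾ + 9)*(⅐) = (33/4)*(⅐) = 33/28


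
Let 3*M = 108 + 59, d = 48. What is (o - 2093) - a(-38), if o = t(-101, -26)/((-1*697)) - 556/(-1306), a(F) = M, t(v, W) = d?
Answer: -2933351620/1365423 ≈ -2148.3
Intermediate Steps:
t(v, W) = 48
M = 167/3 (M = (108 + 59)/3 = (⅓)*167 = 167/3 ≈ 55.667)
a(F) = 167/3
o = 162422/455141 (o = 48/((-1*697)) - 556/(-1306) = 48/(-697) - 556*(-1/1306) = 48*(-1/697) + 278/653 = -48/697 + 278/653 = 162422/455141 ≈ 0.35686)
(o - 2093) - a(-38) = (162422/455141 - 2093) - 1*167/3 = -952447691/455141 - 167/3 = -2933351620/1365423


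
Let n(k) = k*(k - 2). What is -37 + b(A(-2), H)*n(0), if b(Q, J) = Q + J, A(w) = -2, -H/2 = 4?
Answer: -37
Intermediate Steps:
H = -8 (H = -2*4 = -8)
b(Q, J) = J + Q
n(k) = k*(-2 + k)
-37 + b(A(-2), H)*n(0) = -37 + (-8 - 2)*(0*(-2 + 0)) = -37 - 0*(-2) = -37 - 10*0 = -37 + 0 = -37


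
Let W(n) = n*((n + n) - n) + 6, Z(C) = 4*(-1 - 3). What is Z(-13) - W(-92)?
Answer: -8486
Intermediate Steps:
Z(C) = -16 (Z(C) = 4*(-4) = -16)
W(n) = 6 + n² (W(n) = n*(2*n - n) + 6 = n*n + 6 = n² + 6 = 6 + n²)
Z(-13) - W(-92) = -16 - (6 + (-92)²) = -16 - (6 + 8464) = -16 - 1*8470 = -16 - 8470 = -8486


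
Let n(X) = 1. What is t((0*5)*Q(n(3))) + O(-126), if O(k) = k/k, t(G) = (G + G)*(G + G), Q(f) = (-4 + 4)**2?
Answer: 1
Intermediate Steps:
Q(f) = 0 (Q(f) = 0**2 = 0)
t(G) = 4*G**2 (t(G) = (2*G)*(2*G) = 4*G**2)
O(k) = 1
t((0*5)*Q(n(3))) + O(-126) = 4*((0*5)*0)**2 + 1 = 4*(0*0)**2 + 1 = 4*0**2 + 1 = 4*0 + 1 = 0 + 1 = 1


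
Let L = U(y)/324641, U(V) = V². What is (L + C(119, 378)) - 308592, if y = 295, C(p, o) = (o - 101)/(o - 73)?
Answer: -30555276250778/99015505 ≈ -3.0859e+5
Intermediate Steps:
C(p, o) = (-101 + o)/(-73 + o)
L = 87025/324641 (L = 295²/324641 = 87025*(1/324641) = 87025/324641 ≈ 0.26807)
(L + C(119, 378)) - 308592 = (87025/324641 + (-101 + 378)/(-73 + 378)) - 308592 = (87025/324641 + 277/305) - 308592 = 116468182/99015505 - 308592 = -30555276250778/99015505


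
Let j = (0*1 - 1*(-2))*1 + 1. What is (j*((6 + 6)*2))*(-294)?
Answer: -21168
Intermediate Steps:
j = 3 (j = (0 + 2)*1 + 1 = 2*1 + 1 = 2 + 1 = 3)
(j*((6 + 6)*2))*(-294) = (3*((6 + 6)*2))*(-294) = (3*(12*2))*(-294) = (3*24)*(-294) = 72*(-294) = -21168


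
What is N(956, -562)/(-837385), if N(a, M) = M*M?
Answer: -315844/837385 ≈ -0.37718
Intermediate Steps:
N(a, M) = M²
N(956, -562)/(-837385) = (-562)²/(-837385) = 315844*(-1/837385) = -315844/837385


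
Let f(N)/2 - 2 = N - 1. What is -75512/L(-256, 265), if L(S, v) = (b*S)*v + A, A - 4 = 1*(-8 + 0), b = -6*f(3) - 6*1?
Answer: -18878/915839 ≈ -0.020613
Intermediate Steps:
f(N) = 2 + 2*N (f(N) = 4 + 2*(N - 1) = 4 + 2*(-1 + N) = 4 + (-2 + 2*N) = 2 + 2*N)
b = -54 (b = -6*(2 + 2*3) - 6*1 = -6*(2 + 6) - 6 = -6*8 - 6 = -48 - 6 = -54)
A = -4 (A = 4 + 1*(-8 + 0) = 4 + 1*(-8) = 4 - 8 = -4)
L(S, v) = -4 - 54*S*v (L(S, v) = (-54*S)*v - 4 = -54*S*v - 4 = -4 - 54*S*v)
-75512/L(-256, 265) = -75512/(-4 - 54*(-256)*265) = -75512/(-4 + 3663360) = -75512/3663356 = -75512*1/3663356 = -18878/915839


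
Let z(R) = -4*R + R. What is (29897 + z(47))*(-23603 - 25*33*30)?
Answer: -1438791868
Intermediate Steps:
z(R) = -3*R
(29897 + z(47))*(-23603 - 25*33*30) = (29897 - 3*47)*(-23603 - 25*33*30) = (29897 - 141)*(-23603 - 825*30) = 29756*(-23603 - 24750) = 29756*(-48353) = -1438791868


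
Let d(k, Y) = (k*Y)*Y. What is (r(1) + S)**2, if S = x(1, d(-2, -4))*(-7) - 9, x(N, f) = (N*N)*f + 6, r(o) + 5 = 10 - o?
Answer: 31329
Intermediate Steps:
d(k, Y) = k*Y**2 (d(k, Y) = (Y*k)*Y = k*Y**2)
r(o) = 5 - o (r(o) = -5 + (10 - o) = 5 - o)
x(N, f) = 6 + f*N**2 (x(N, f) = N**2*f + 6 = f*N**2 + 6 = 6 + f*N**2)
S = 173 (S = (6 - 2*(-4)**2*1**2)*(-7) - 9 = (6 - 2*16*1)*(-7) - 9 = (6 - 32*1)*(-7) - 9 = (6 - 32)*(-7) - 9 = -26*(-7) - 9 = 182 - 9 = 173)
(r(1) + S)**2 = ((5 - 1*1) + 173)**2 = ((5 - 1) + 173)**2 = (4 + 173)**2 = 177**2 = 31329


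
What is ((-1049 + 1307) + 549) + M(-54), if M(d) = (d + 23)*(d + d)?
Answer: 4155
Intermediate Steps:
M(d) = 2*d*(23 + d) (M(d) = (23 + d)*(2*d) = 2*d*(23 + d))
((-1049 + 1307) + 549) + M(-54) = ((-1049 + 1307) + 549) + 2*(-54)*(23 - 54) = (258 + 549) + 2*(-54)*(-31) = 807 + 3348 = 4155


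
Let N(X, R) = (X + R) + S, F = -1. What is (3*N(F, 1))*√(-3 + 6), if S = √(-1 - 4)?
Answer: 3*I*√15 ≈ 11.619*I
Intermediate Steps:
S = I*√5 (S = √(-5) = I*√5 ≈ 2.2361*I)
N(X, R) = R + X + I*√5 (N(X, R) = (X + R) + I*√5 = (R + X) + I*√5 = R + X + I*√5)
(3*N(F, 1))*√(-3 + 6) = (3*(1 - 1 + I*√5))*√(-3 + 6) = (3*(I*√5))*√3 = (3*I*√5)*√3 = 3*I*√15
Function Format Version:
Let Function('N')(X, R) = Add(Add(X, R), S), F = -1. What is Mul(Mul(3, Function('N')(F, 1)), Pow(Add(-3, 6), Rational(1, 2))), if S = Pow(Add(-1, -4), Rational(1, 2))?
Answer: Mul(3, I, Pow(15, Rational(1, 2))) ≈ Mul(11.619, I)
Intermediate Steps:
S = Mul(I, Pow(5, Rational(1, 2))) (S = Pow(-5, Rational(1, 2)) = Mul(I, Pow(5, Rational(1, 2))) ≈ Mul(2.2361, I))
Function('N')(X, R) = Add(R, X, Mul(I, Pow(5, Rational(1, 2)))) (Function('N')(X, R) = Add(Add(X, R), Mul(I, Pow(5, Rational(1, 2)))) = Add(Add(R, X), Mul(I, Pow(5, Rational(1, 2)))) = Add(R, X, Mul(I, Pow(5, Rational(1, 2)))))
Mul(Mul(3, Function('N')(F, 1)), Pow(Add(-3, 6), Rational(1, 2))) = Mul(Mul(3, Add(1, -1, Mul(I, Pow(5, Rational(1, 2))))), Pow(Add(-3, 6), Rational(1, 2))) = Mul(Mul(3, Mul(I, Pow(5, Rational(1, 2)))), Pow(3, Rational(1, 2))) = Mul(Mul(3, I, Pow(5, Rational(1, 2))), Pow(3, Rational(1, 2))) = Mul(3, I, Pow(15, Rational(1, 2)))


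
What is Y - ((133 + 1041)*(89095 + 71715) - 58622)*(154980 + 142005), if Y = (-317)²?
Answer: -56050667360741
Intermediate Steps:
Y = 100489
Y - ((133 + 1041)*(89095 + 71715) - 58622)*(154980 + 142005) = 100489 - ((133 + 1041)*(89095 + 71715) - 58622)*(154980 + 142005) = 100489 - (1174*160810 - 58622)*296985 = 100489 - (188790940 - 58622)*296985 = 100489 - 188732318*296985 = 100489 - 1*56050667461230 = 100489 - 56050667461230 = -56050667360741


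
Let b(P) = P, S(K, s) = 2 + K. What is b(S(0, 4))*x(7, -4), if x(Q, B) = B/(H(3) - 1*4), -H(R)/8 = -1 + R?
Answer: ⅖ ≈ 0.40000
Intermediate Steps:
H(R) = 8 - 8*R (H(R) = -8*(-1 + R) = 8 - 8*R)
x(Q, B) = -B/20 (x(Q, B) = B/((8 - 8*3) - 1*4) = B/((8 - 24) - 4) = B/(-16 - 4) = B/(-20) = B*(-1/20) = -B/20)
b(S(0, 4))*x(7, -4) = (2 + 0)*(-1/20*(-4)) = 2*(⅕) = ⅖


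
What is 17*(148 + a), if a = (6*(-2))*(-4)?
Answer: 3332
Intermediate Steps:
a = 48 (a = -12*(-4) = 48)
17*(148 + a) = 17*(148 + 48) = 17*196 = 3332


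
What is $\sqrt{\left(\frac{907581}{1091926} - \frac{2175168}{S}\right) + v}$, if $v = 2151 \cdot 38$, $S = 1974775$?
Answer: $\frac{3 \sqrt{13959708119904969102751158}}{39205603030} \approx 285.9$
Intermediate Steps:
$v = 81738$
$\sqrt{\left(\frac{907581}{1091926} - \frac{2175168}{S}\right) + v} = \sqrt{\left(\frac{907581}{1091926} - \frac{2175168}{1974775}\right) + 81738} = \sqrt{- \frac{52986747663}{196028015150} + 81738} = \sqrt{\frac{16022884915583037}{196028015150}} = \frac{3 \sqrt{13959708119904969102751158}}{39205603030}$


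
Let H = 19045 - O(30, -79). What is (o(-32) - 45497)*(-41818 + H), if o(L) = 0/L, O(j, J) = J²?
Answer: 1320049958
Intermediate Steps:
H = 12804 (H = 19045 - 1*(-79)² = 19045 - 1*6241 = 19045 - 6241 = 12804)
o(L) = 0
(o(-32) - 45497)*(-41818 + H) = (0 - 45497)*(-41818 + 12804) = -45497*(-29014) = 1320049958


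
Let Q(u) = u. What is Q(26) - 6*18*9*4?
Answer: -3862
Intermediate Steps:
Q(26) - 6*18*9*4 = 26 - 6*18*9*4 = 26 - 108*36 = 26 - 1*3888 = 26 - 3888 = -3862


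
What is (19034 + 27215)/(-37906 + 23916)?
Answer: -46249/13990 ≈ -3.3059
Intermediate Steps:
(19034 + 27215)/(-37906 + 23916) = 46249/(-13990) = 46249*(-1/13990) = -46249/13990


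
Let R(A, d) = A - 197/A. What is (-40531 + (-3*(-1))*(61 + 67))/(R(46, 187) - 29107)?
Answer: 1846762/1337003 ≈ 1.3813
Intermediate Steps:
(-40531 + (-3*(-1))*(61 + 67))/(R(46, 187) - 29107) = (-40531 + (-3*(-1))*(61 + 67))/((46 - 197/46) - 29107) = (-40531 + 3*128)/((46 - 197*1/46) - 29107) = (-40531 + 384)/((46 - 197/46) - 29107) = -40147/(1919/46 - 29107) = -40147/(-1337003/46) = -40147*(-46/1337003) = 1846762/1337003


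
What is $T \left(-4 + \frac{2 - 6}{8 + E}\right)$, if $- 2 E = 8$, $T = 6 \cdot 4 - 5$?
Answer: $-95$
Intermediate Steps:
$T = 19$ ($T = 24 - 5 = 19$)
$E = -4$ ($E = \left(- \frac{1}{2}\right) 8 = -4$)
$T \left(-4 + \frac{2 - 6}{8 + E}\right) = 19 \left(-4 + \frac{2 - 6}{8 - 4}\right) = 19 \left(-4 - \frac{4}{4}\right) = 19 \left(-4 - 1\right) = 19 \left(-5\right) = -95$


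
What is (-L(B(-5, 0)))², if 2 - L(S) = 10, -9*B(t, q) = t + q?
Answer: 64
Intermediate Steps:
B(t, q) = -q/9 - t/9 (B(t, q) = -(t + q)/9 = -(q + t)/9 = -q/9 - t/9)
L(S) = -8 (L(S) = 2 - 1*10 = 2 - 10 = -8)
(-L(B(-5, 0)))² = (-1*(-8))² = 8² = 64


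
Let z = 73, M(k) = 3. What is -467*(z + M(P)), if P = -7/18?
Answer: -35492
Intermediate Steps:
P = -7/18 (P = -7*1/18 = -7/18 ≈ -0.38889)
-467*(z + M(P)) = -467*(73 + 3) = -467*76 = -35492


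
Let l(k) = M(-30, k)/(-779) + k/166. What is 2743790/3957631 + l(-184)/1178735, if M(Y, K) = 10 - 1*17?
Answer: 209113472483297153/301624787116387745 ≈ 0.69329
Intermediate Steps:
M(Y, K) = -7 (M(Y, K) = 10 - 17 = -7)
l(k) = 7/779 + k/166 (l(k) = -7/(-779) + k/166 = -7*(-1/779) + k*(1/166) = 7/779 + k/166)
2743790/3957631 + l(-184)/1178735 = 2743790/3957631 + (7/779 + (1/166)*(-184))/1178735 = 2743790*(1/3957631) + (7/779 - 92/83)*(1/1178735) = 2743790/3957631 - 71087/64657*1/1178735 = 2743790/3957631 - 71087/76213468895 = 209113472483297153/301624787116387745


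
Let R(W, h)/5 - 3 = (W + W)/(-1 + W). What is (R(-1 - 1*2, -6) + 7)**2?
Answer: 3481/4 ≈ 870.25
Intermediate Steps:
R(W, h) = 15 + 10*W/(-1 + W) (R(W, h) = 15 + 5*((W + W)/(-1 + W)) = 15 + 5*((2*W)/(-1 + W)) = 15 + 5*(2*W/(-1 + W)) = 15 + 10*W/(-1 + W))
(R(-1 - 1*2, -6) + 7)**2 = (5*(-3 + 5*(-1 - 1*2))/(-1 + (-1 - 1*2)) + 7)**2 = (5*(-3 + 5*(-1 - 2))/(-1 + (-1 - 2)) + 7)**2 = (5*(-3 + 5*(-3))/(-1 - 3) + 7)**2 = (5*(-3 - 15)/(-4) + 7)**2 = (5*(-1/4)*(-18) + 7)**2 = (45/2 + 7)**2 = (59/2)**2 = 3481/4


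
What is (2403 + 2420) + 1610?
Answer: 6433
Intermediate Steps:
(2403 + 2420) + 1610 = 4823 + 1610 = 6433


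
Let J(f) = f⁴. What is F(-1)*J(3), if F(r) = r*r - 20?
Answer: -1539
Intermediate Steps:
F(r) = -20 + r² (F(r) = r² - 20 = -20 + r²)
F(-1)*J(3) = (-20 + (-1)²)*3⁴ = (-20 + 1)*81 = -19*81 = -1539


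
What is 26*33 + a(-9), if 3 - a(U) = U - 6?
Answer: 876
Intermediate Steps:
a(U) = 9 - U (a(U) = 3 - (U - 6) = 3 - (-6 + U) = 3 + (6 - U) = 9 - U)
26*33 + a(-9) = 26*33 + (9 - 1*(-9)) = 858 + (9 + 9) = 858 + 18 = 876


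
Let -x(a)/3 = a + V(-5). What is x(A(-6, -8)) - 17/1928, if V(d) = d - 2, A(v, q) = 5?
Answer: 11551/1928 ≈ 5.9912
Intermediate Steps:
V(d) = -2 + d
x(a) = 21 - 3*a (x(a) = -3*(a + (-2 - 5)) = -3*(a - 7) = -3*(-7 + a) = 21 - 3*a)
x(A(-6, -8)) - 17/1928 = (21 - 3*5) - 17/1928 = (21 - 15) - 17*1/1928 = 6 - 17/1928 = 11551/1928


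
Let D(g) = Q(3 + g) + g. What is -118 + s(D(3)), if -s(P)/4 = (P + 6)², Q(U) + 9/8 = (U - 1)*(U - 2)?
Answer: -51617/16 ≈ -3226.1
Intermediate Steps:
Q(U) = -9/8 + (-1 + U)*(-2 + U) (Q(U) = -9/8 + (U - 1)*(U - 2) = -9/8 + (-1 + U)*(-2 + U))
D(g) = -65/8 + (3 + g)² - 2*g (D(g) = (7/8 + (3 + g)² - 3*(3 + g)) + g = (7/8 + (3 + g)² + (-9 - 3*g)) + g = (-65/8 + (3 + g)² - 3*g) + g = -65/8 + (3 + g)² - 2*g)
s(P) = -4*(6 + P)² (s(P) = -4*(P + 6)² = -4*(6 + P)²)
-118 + s(D(3)) = -118 - 4*(6 + (7/8 + 3² + 4*3))² = -118 - 4*(6 + (7/8 + 9 + 12))² = -118 - 4*(6 + 175/8)² = -118 - 4*(223/8)² = -118 - 4*49729/64 = -118 - 49729/16 = -51617/16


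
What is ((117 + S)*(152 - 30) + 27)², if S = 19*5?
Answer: 670343881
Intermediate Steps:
S = 95
((117 + S)*(152 - 30) + 27)² = ((117 + 95)*(152 - 30) + 27)² = (212*122 + 27)² = (25864 + 27)² = 25891² = 670343881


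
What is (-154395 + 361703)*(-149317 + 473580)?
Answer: 67222314004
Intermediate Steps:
(-154395 + 361703)*(-149317 + 473580) = 207308*324263 = 67222314004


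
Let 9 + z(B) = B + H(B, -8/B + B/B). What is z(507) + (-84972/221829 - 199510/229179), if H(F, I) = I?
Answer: 475151059166507/954634964231 ≈ 497.73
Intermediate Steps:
z(B) = -8 + B - 8/B (z(B) = -9 + (B + (-8/B + B/B)) = -9 + (B + (-8/B + 1)) = -9 + (B + (1 - 8/B)) = -9 + (1 + B - 8/B) = -8 + B - 8/B)
z(507) + (-84972/221829 - 199510/229179) = (-8 + 507 - 8/507) + (-84972/221829 - 199510/229179) = (-8 + 507 - 8*1/507) + (-84972*1/221829 - 199510*1/229179) = (-8 + 507 - 8/507) + (-28324/73943 - 199510/229179) = 252985/507 - 21243633926/16946182797 = 475151059166507/954634964231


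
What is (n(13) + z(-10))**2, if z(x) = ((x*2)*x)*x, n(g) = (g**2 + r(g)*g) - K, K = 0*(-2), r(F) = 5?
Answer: 3118756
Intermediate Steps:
K = 0
n(g) = g**2 + 5*g (n(g) = (g**2 + 5*g) - 1*0 = (g**2 + 5*g) + 0 = g**2 + 5*g)
z(x) = 2*x**3 (z(x) = ((2*x)*x)*x = (2*x**2)*x = 2*x**3)
(n(13) + z(-10))**2 = (13*(5 + 13) + 2*(-10)**3)**2 = (13*18 + 2*(-1000))**2 = (234 - 2000)**2 = (-1766)**2 = 3118756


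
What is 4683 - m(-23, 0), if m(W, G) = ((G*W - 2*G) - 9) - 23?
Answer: 4715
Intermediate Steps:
m(W, G) = -32 - 2*G + G*W (m(W, G) = ((-2*G + G*W) - 9) - 23 = (-9 - 2*G + G*W) - 23 = -32 - 2*G + G*W)
4683 - m(-23, 0) = 4683 - (-32 - 2*0 + 0*(-23)) = 4683 - (-32 + 0 + 0) = 4683 - 1*(-32) = 4683 + 32 = 4715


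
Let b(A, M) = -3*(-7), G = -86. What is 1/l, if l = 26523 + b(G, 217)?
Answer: 1/26544 ≈ 3.7673e-5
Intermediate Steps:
b(A, M) = 21
l = 26544 (l = 26523 + 21 = 26544)
1/l = 1/26544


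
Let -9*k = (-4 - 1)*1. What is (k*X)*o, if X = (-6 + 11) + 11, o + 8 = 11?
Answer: 80/3 ≈ 26.667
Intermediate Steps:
o = 3 (o = -8 + 11 = 3)
X = 16 (X = 5 + 11 = 16)
k = 5/9 (k = -(-4 - 1)/9 = -(-5)/9 = -⅑*(-5) = 5/9 ≈ 0.55556)
(k*X)*o = ((5/9)*16)*3 = (80/9)*3 = 80/3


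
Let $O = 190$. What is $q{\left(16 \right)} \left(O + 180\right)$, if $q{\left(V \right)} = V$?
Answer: $5920$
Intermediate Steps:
$q{\left(16 \right)} \left(O + 180\right) = 16 \left(190 + 180\right) = 16 \cdot 370 = 5920$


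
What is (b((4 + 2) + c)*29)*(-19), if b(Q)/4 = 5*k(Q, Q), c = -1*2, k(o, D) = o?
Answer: -44080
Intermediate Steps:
c = -2
b(Q) = 20*Q (b(Q) = 4*(5*Q) = 20*Q)
(b((4 + 2) + c)*29)*(-19) = ((20*((4 + 2) - 2))*29)*(-19) = ((20*(6 - 2))*29)*(-19) = ((20*4)*29)*(-19) = (80*29)*(-19) = 2320*(-19) = -44080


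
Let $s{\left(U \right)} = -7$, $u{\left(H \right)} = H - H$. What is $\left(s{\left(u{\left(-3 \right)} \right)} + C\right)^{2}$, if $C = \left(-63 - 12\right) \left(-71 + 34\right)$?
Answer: $7661824$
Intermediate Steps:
$u{\left(H \right)} = 0$
$C = 2775$ ($C = \left(-75\right) \left(-37\right) = 2775$)
$\left(s{\left(u{\left(-3 \right)} \right)} + C\right)^{2} = \left(-7 + 2775\right)^{2} = 2768^{2} = 7661824$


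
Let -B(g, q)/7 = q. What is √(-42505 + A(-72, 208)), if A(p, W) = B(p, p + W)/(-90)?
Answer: I*√9561245/15 ≈ 206.14*I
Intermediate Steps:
B(g, q) = -7*q
A(p, W) = 7*W/90 + 7*p/90 (A(p, W) = -7*(p + W)/(-90) = -7*(W + p)*(-1/90) = (-7*W - 7*p)*(-1/90) = 7*W/90 + 7*p/90)
√(-42505 + A(-72, 208)) = √(-42505 + ((7/90)*208 + (7/90)*(-72))) = √(-42505 + (728/45 - 28/5)) = √(-42505 + 476/45) = √(-1912249/45) = I*√9561245/15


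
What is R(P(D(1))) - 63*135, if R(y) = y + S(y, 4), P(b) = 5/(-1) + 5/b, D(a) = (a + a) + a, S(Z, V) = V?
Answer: -25513/3 ≈ -8504.3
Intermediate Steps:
D(a) = 3*a (D(a) = 2*a + a = 3*a)
P(b) = -5 + 5/b (P(b) = 5*(-1) + 5/b = -5 + 5/b)
R(y) = 4 + y (R(y) = y + 4 = 4 + y)
R(P(D(1))) - 63*135 = (4 + (-5 + 5/((3*1)))) - 63*135 = (4 + (-5 + 5/3)) - 8505 = (4 - 10/3) - 8505 = 2/3 - 8505 = -25513/3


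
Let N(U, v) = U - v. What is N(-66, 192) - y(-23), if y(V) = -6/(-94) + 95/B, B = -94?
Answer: -24163/94 ≈ -257.05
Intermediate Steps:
y(V) = -89/94 (y(V) = -6/(-94) + 95/(-94) = -6*(-1/94) + 95*(-1/94) = 3/47 - 95/94 = -89/94)
N(-66, 192) - y(-23) = (-66 - 1*192) - 1*(-89/94) = (-66 - 192) + 89/94 = -258 + 89/94 = -24163/94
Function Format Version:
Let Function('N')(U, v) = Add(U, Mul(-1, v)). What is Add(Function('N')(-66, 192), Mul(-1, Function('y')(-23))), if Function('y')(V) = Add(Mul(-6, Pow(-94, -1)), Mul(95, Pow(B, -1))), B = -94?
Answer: Rational(-24163, 94) ≈ -257.05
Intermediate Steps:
Function('y')(V) = Rational(-89, 94) (Function('y')(V) = Add(Mul(-6, Pow(-94, -1)), Mul(95, Pow(-94, -1))) = Add(Mul(-6, Rational(-1, 94)), Mul(95, Rational(-1, 94))) = Add(Rational(3, 47), Rational(-95, 94)) = Rational(-89, 94))
Add(Function('N')(-66, 192), Mul(-1, Function('y')(-23))) = Add(Add(-66, Mul(-1, 192)), Mul(-1, Rational(-89, 94))) = Add(Add(-66, -192), Rational(89, 94)) = Add(-258, Rational(89, 94)) = Rational(-24163, 94)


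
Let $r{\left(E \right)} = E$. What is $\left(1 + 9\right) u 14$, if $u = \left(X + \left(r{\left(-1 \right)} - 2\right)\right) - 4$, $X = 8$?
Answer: $140$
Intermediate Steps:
$u = 1$ ($u = \left(8 - 3\right) - 4 = 5 - 4 = 1$)
$\left(1 + 9\right) u 14 = \left(1 + 9\right) 1 \cdot 14 = 10 \cdot 1 \cdot 14 = 10 \cdot 14 = 140$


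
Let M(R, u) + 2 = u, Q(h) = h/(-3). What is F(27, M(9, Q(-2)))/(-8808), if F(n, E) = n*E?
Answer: 3/734 ≈ 0.0040872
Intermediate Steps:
Q(h) = -h/3 (Q(h) = h*(-⅓) = -h/3)
M(R, u) = -2 + u
F(n, E) = E*n
F(27, M(9, Q(-2)))/(-8808) = ((-2 - ⅓*(-2))*27)/(-8808) = ((-2 + ⅔)*27)*(-1/8808) = -4/3*27*(-1/8808) = -36*(-1/8808) = 3/734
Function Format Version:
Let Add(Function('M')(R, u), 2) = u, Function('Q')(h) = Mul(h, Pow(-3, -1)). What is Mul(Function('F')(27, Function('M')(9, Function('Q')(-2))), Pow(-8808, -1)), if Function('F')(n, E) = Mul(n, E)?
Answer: Rational(3, 734) ≈ 0.0040872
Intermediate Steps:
Function('Q')(h) = Mul(Rational(-1, 3), h) (Function('Q')(h) = Mul(h, Rational(-1, 3)) = Mul(Rational(-1, 3), h))
Function('M')(R, u) = Add(-2, u)
Function('F')(n, E) = Mul(E, n)
Mul(Function('F')(27, Function('M')(9, Function('Q')(-2))), Pow(-8808, -1)) = Mul(Mul(Add(-2, Mul(Rational(-1, 3), -2)), 27), Pow(-8808, -1)) = Mul(Mul(Add(-2, Rational(2, 3)), 27), Rational(-1, 8808)) = Mul(Mul(Rational(-4, 3), 27), Rational(-1, 8808)) = Mul(-36, Rational(-1, 8808)) = Rational(3, 734)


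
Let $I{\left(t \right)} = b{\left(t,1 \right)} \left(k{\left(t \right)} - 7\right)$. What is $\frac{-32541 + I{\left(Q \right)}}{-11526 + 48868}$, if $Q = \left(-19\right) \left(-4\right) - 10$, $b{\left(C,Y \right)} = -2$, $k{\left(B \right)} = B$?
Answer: $- \frac{32659}{37342} \approx -0.87459$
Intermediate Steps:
$Q = 66$ ($Q = 76 - 10 = 66$)
$I{\left(t \right)} = 14 - 2 t$ ($I{\left(t \right)} = - 2 \left(t - 7\right) = - 2 \left(-7 + t\right) = 14 - 2 t$)
$\frac{-32541 + I{\left(Q \right)}}{-11526 + 48868} = \frac{-32541 + \left(14 - 132\right)}{-11526 + 48868} = \frac{-32541 + \left(14 - 132\right)}{37342} = \left(-32541 - 118\right) \frac{1}{37342} = \left(-32659\right) \frac{1}{37342} = - \frac{32659}{37342}$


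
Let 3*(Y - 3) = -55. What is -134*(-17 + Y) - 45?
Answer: 12863/3 ≈ 4287.7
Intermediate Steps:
Y = -46/3 (Y = 3 + (⅓)*(-55) = 3 - 55/3 = -46/3 ≈ -15.333)
-134*(-17 + Y) - 45 = -134*(-17 - 46/3) - 45 = -134*(-97/3) - 45 = 12998/3 - 45 = 12863/3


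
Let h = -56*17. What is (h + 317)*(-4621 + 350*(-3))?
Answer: 3601085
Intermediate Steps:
h = -952
(h + 317)*(-4621 + 350*(-3)) = (-952 + 317)*(-4621 + 350*(-3)) = -635*(-4621 - 1050) = -635*(-5671) = 3601085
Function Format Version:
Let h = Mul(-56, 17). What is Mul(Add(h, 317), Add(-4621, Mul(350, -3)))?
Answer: 3601085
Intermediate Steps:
h = -952
Mul(Add(h, 317), Add(-4621, Mul(350, -3))) = Mul(Add(-952, 317), Add(-4621, Mul(350, -3))) = Mul(-635, Add(-4621, -1050)) = Mul(-635, -5671) = 3601085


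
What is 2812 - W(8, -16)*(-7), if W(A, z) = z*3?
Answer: 2476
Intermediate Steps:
W(A, z) = 3*z
2812 - W(8, -16)*(-7) = 2812 - 3*(-16)*(-7) = 2812 - (-48)*(-7) = 2812 - 1*336 = 2812 - 336 = 2476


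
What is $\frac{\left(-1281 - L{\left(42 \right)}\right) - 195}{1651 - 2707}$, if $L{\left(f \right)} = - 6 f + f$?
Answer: $\frac{211}{176} \approx 1.1989$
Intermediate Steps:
$L{\left(f \right)} = - 5 f$
$\frac{\left(-1281 - L{\left(42 \right)}\right) - 195}{1651 - 2707} = \frac{\left(-1281 - \left(-5\right) 42\right) - 195}{1651 - 2707} = \frac{\left(-1281 - -210\right) - 195}{-1056} = \left(\left(-1281 + 210\right) - 195\right) \left(- \frac{1}{1056}\right) = \left(-1071 - 195\right) \left(- \frac{1}{1056}\right) = \left(-1266\right) \left(- \frac{1}{1056}\right) = \frac{211}{176}$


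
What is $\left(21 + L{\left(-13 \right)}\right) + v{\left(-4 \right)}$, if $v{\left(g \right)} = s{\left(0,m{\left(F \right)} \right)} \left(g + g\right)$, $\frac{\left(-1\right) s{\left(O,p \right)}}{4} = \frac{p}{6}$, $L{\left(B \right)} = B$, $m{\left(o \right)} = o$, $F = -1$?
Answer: $\frac{8}{3} \approx 2.6667$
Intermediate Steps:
$s{\left(O,p \right)} = - \frac{2 p}{3}$ ($s{\left(O,p \right)} = - 4 \frac{p}{6} = - \frac{2 p}{3}$)
$v{\left(g \right)} = \frac{4 g}{3}$ ($v{\left(g \right)} = \left(- \frac{2}{3}\right) \left(-1\right) \left(g + g\right) = \frac{2 \cdot 2 g}{3} = \frac{4 g}{3}$)
$\left(21 + L{\left(-13 \right)}\right) + v{\left(-4 \right)} = \left(21 - 13\right) + \frac{4}{3} \left(-4\right) = 8 - \frac{16}{3} = \frac{8}{3}$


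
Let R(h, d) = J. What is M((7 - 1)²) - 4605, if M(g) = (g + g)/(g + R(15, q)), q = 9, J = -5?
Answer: -142683/31 ≈ -4602.7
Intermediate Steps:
R(h, d) = -5
M(g) = 2*g/(-5 + g) (M(g) = (g + g)/(g - 5) = (2*g)/(-5 + g) = 2*g/(-5 + g))
M((7 - 1)²) - 4605 = 2*(7 - 1)²/(-5 + (7 - 1)²) - 4605 = 2*6²/(-5 + 6²) - 4605 = 2*36/(-5 + 36) - 4605 = 2*36/31 - 4605 = 2*36*(1/31) - 4605 = 72/31 - 4605 = -142683/31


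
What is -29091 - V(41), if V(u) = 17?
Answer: -29108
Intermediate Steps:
-29091 - V(41) = -29091 - 1*17 = -29091 - 17 = -29108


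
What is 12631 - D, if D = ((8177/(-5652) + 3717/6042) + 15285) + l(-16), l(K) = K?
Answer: -15009613007/5691564 ≈ -2637.2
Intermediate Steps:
D = 86899757891/5691564 (D = ((8177/(-5652) + 3717/6042) + 15285) - 16 = ((8177*(-1/5652) + 3717*(1/6042)) + 15285) - 16 = ((-8177/5652 + 1239/2014) + 15285) - 16 = (-4732825/5691564 + 15285) - 16 = 86990822915/5691564 - 16 = 86899757891/5691564 ≈ 15268.)
12631 - D = 12631 - 1*86899757891/5691564 = 12631 - 86899757891/5691564 = -15009613007/5691564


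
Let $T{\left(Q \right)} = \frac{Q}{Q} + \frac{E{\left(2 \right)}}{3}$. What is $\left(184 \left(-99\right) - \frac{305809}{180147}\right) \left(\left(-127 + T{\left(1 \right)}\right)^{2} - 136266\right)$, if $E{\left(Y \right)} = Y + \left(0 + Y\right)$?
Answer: $\frac{3565803832570598}{1621323} \approx 2.1993 \cdot 10^{9}$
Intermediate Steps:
$E{\left(Y \right)} = 2 Y$ ($E{\left(Y \right)} = Y + Y = 2 Y$)
$T{\left(Q \right)} = \frac{7}{3}$ ($T{\left(Q \right)} = \frac{Q}{Q} + \frac{2 \cdot 2}{3} = 1 + 4 \cdot \frac{1}{3} = 1 + \frac{4}{3} = \frac{7}{3}$)
$\left(184 \left(-99\right) - \frac{305809}{180147}\right) \left(\left(-127 + T{\left(1 \right)}\right)^{2} - 136266\right) = \left(184 \left(-99\right) - \frac{305809}{180147}\right) \left(\left(-127 + \frac{7}{3}\right)^{2} - 136266\right) = \left(-18216 - \frac{305809}{180147}\right) \left(\left(- \frac{374}{3}\right)^{2} - 136266\right) = \left(-18216 - \frac{305809}{180147}\right) \left(\frac{139876}{9} - 136266\right) = \left(- \frac{3281863561}{180147}\right) \left(- \frac{1086518}{9}\right) = \frac{3565803832570598}{1621323}$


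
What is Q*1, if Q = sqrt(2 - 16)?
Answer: I*sqrt(14) ≈ 3.7417*I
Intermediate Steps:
Q = I*sqrt(14) (Q = sqrt(-14) = I*sqrt(14) ≈ 3.7417*I)
Q*1 = (I*sqrt(14))*1 = I*sqrt(14)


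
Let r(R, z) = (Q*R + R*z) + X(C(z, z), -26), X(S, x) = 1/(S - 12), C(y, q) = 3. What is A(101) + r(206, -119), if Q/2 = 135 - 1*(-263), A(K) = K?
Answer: 1256066/9 ≈ 1.3956e+5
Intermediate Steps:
X(S, x) = 1/(-12 + S)
Q = 796 (Q = 2*(135 - 1*(-263)) = 2*(135 + 263) = 2*398 = 796)
r(R, z) = -1/9 + 796*R + R*z (r(R, z) = (796*R + R*z) + 1/(-12 + 3) = (796*R + R*z) + 1/(-9) = (796*R + R*z) - 1/9 = -1/9 + 796*R + R*z)
A(101) + r(206, -119) = 101 + (-1/9 + 796*206 + 206*(-119)) = 101 + (-1/9 + 163976 - 24514) = 101 + 1255157/9 = 1256066/9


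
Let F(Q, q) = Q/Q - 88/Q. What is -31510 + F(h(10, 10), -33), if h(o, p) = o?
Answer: -157589/5 ≈ -31518.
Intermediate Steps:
F(Q, q) = 1 - 88/Q
-31510 + F(h(10, 10), -33) = -31510 + (-88 + 10)/10 = -31510 + (1/10)*(-78) = -31510 - 39/5 = -157589/5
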